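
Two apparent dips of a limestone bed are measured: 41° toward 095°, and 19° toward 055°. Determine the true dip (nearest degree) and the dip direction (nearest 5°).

true dip 45°, dip direction 125°

The two traces are lines in the plane: v₁ = (sin 95°·cos 41°, cos 95°·cos 41°, −sin 41°), v₂ = (sin 55°·cos 19°, cos 55°·cos 19°, −sin 19°).
The plane normal is n = v₁ × v₂ ∝ (0.377, -0.263, 0.459).
tan δ = √(n_x²+n_y²)/n_z = 0.460/0.459, so δ = 45.1°.
The horizontal component of n points toward azimuth atan2(n_x, n_y) = 125°, the dip direction.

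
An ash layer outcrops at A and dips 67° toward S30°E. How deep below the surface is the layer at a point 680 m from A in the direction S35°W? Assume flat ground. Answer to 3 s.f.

The hole lies 65° from the dip direction, so the down-dip offset is 680 × cos 65° = 287.38 m.
Depth = down-dip offset × tan(dip) = 287.38 × tan 67° = 287.38 × 2.3559
Depth = 677.03 m

677 m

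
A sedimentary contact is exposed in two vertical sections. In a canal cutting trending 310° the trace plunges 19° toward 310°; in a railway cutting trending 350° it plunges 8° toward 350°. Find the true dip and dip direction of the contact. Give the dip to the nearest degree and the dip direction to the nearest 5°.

Each apparent-dip line lies in the plane. As unit vectors (x east, y north, z up), v₁ plunges 19°→310° and v₂ plunges 8°→350°.
n = v₁ × v₂ = (-0.233, 0.045, 0.602) (taken with n_z > 0).
tan δ = √(n_x²+n_y²)/n_z = 0.237/0.602, so δ = 21.5°.
The horizontal component of n points toward azimuth atan2(n_x, n_y) = 281°, the dip direction.

true dip 22°, dip direction 280°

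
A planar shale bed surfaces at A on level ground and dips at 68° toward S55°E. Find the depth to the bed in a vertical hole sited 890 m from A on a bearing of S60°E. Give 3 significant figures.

The hole lies 5° from the dip direction, so the down-dip offset is 890 × cos 5° = 886.61 m.
Depth = down-dip offset × tan(dip) = 886.61 × tan 68° = 886.61 × 2.4751
Depth = 2194.44 m

2190 m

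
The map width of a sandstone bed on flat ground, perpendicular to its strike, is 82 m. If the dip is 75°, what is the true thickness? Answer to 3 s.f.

True thickness t = w · sin(dip) = 82 × sin 75°
t = 82 × 0.9659 = 79.206 m

79.2 m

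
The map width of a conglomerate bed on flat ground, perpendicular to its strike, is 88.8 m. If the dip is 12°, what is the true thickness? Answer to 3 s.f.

18.5 m

True thickness t = w · sin(dip) = 88.8 × sin 12°
t = 88.8 × 0.2079 = 18.463 m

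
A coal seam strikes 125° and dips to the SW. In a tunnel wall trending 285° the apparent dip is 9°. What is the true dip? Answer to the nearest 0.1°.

β = acute angle between strike 125° and section 285° = 20°.
tan(true dip) = tan 9° / sin 20° = 0.4631
δ = arctan(0.4631) = 24.85°

24.8°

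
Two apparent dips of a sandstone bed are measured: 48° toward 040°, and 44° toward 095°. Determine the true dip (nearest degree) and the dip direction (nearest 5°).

true dip 50°, dip direction 060°

Represent each trace as a vector plunging at its apparent dip toward its trend (east-north-up frame): v₁ = (0.430, 0.513, -0.743), v₂ = (0.717, -0.063, -0.695).
The plane normal is n = v₁ × v₂ ∝ (0.403, 0.234, 0.394).
tan δ = √(n_x²+n_y²)/n_z = 0.466/0.394, so δ = 49.7°.
The horizontal component of n points toward azimuth atan2(n_x, n_y) = 60°, the dip direction.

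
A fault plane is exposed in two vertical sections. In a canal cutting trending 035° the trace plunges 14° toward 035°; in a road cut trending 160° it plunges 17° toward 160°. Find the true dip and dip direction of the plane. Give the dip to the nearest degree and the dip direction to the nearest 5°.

true dip 31°, dip direction 100°

Each apparent-dip line lies in the plane. As unit vectors (x east, y north, z up), v₁ plunges 14°→035° and v₂ plunges 17°→160°.
n = v₁ × v₂ = (0.450, -0.084, 0.760) (taken with n_z > 0).
Dip δ = arctan(|n_h|/n_z) = arctan(0.457/0.760) = 31.0°.
Dip direction = atan2(0.450, -0.084) = 101° (azimuth of n's horizontal projection).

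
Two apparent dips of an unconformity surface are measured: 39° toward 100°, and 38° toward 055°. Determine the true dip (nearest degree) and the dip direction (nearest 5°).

Each apparent-dip line lies in the plane. As unit vectors (x east, y north, z up), v₁ plunges 39°→100° and v₂ plunges 38°→055°.
The plane normal is n = v₁ × v₂ ∝ (0.368, 0.065, 0.433).
True dip = arccos(n_z / |n|) = arccos(0.7575) = 40.8°.
Dip direction = atan2(0.368, 0.065) = 80° (azimuth of n's horizontal projection).

true dip 41°, dip direction 080°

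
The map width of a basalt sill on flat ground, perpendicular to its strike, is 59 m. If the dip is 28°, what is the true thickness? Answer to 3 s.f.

27.7 m

True thickness t = w · sin(dip) = 59 × sin 28°
t = 59 × 0.4695 = 27.699 m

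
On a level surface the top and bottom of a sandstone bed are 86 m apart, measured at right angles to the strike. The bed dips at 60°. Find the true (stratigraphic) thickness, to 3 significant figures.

74.5 m

True thickness t = w · sin(dip) = 86 × sin 60°
t = 86 × 0.8660 = 74.478 m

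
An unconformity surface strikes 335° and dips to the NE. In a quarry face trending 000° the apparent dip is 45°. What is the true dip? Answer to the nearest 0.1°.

67.1°

β = acute angle between strike 335° and section 000° = 25°.
tan δ = tan α / sin β = tan 45° / sin 25° = 1.0000 / 0.4226 = 2.3662
δ = arctan(2.3662) = 67.09°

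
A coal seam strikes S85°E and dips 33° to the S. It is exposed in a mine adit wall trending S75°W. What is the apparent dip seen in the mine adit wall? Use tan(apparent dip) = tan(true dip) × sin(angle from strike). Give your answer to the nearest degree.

13°

The section lies 20° from the strike.
tan α = tan 33° × sin 20° = 0.6494 × 0.3420 = 0.2221
α = arctan(0.2221) = 12.52°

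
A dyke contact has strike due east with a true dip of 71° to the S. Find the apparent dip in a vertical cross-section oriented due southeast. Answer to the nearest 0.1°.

64.0°

Angle between strike (due east) and section (due southeast): β = 45°.
tan(apparent dip) = tan 71° · sin 45° = 2.0536
α = arctan(2.0536) = 64.04°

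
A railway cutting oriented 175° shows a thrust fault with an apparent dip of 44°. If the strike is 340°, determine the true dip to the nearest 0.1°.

β = acute angle between strike 340° and section 175° = 15°.
tan(true dip) = tan 44° / sin 15° = 3.7311
δ = arctan(3.7311) = 75.00°

75.0°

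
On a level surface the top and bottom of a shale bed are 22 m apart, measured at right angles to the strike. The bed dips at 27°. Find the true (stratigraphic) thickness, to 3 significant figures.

True thickness t = w · sin(dip) = 22 × sin 27°
t = 22 × 0.4540 = 9.988 m

9.99 m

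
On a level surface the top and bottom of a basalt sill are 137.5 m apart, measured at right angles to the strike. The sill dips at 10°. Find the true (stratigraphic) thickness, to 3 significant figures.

23.9 m

True thickness t = w · sin(dip) = 137.5 × sin 10°
t = 137.5 × 0.1736 = 23.877 m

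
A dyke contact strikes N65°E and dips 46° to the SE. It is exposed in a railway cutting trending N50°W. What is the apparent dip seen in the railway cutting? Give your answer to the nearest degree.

43°

Angle between strike (N65°E) and section (N50°W): β = 65°.
tan(apparent dip) = tan 46° · sin 65° = 0.9385
α = arctan(0.9385) = 43.18°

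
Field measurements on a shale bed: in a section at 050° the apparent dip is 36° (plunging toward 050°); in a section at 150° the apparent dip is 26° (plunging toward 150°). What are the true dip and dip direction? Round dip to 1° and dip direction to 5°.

Represent each trace as a vector plunging at its apparent dip toward its trend (east-north-up frame): v₁ = (0.620, 0.520, -0.588), v₂ = (0.449, -0.778, -0.438).
The plane normal is n = v₁ × v₂ ∝ (0.685, -0.008, 0.716).
tan δ = √(n_x²+n_y²)/n_z = 0.686/0.716, so δ = 43.8°.
Dip direction = azimuth of (n_x, n_y) = atan2(0.685, -0.008) = 91°.

true dip 44°, dip direction 090°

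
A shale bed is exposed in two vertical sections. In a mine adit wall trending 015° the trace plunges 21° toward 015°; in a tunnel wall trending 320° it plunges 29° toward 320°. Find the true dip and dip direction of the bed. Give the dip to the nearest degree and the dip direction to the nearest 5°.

true dip 29°, dip direction 330°

The two traces are lines in the plane: v₁ = (sin 15°·cos 21°, cos 15°·cos 21°, −sin 21°), v₂ = (sin 320°·cos 29°, cos 320°·cos 29°, −sin 29°).
Cross product v₁ × v₂ gives the pole to the plane: n ∝ (-0.197, 0.319, 0.669).
Dip δ = arctan(|n_h|/n_z) = arctan(0.375/0.669) = 29.3°.
The horizontal component of n points toward azimuth atan2(n_x, n_y) = 328°, the dip direction.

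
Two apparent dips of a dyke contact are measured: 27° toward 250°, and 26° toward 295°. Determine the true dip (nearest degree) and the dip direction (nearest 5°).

Represent each trace as a vector plunging at its apparent dip toward its trend (east-north-up frame): v₁ = (-0.837, -0.305, -0.454), v₂ = (-0.815, 0.380, -0.438).
Cross product v₁ × v₂ gives the pole to the plane: n ∝ (-0.306, -0.003, 0.566).
True dip = arccos(n_z / |n|) = arccos(0.8797) = 28.4°.
The horizontal component of n points toward azimuth atan2(n_x, n_y) = 269°, the dip direction.

true dip 28°, dip direction 270°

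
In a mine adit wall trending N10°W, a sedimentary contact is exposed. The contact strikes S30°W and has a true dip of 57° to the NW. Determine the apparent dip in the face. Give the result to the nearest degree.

Angle between strike (S30°W) and section (N10°W): β = 40°.
tan(apparent dip) = tan 57° · sin 40° = 0.9898
α = arctan(0.9898) = 44.71°

45°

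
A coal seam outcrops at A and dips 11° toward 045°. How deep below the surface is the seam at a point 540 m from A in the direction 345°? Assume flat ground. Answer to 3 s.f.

The hole lies 60° from the dip direction, so the down-dip offset is 540 × cos 60° = 270.00 m.
Depth = down-dip offset × tan(dip) = 270.00 × tan 11° = 270.00 × 0.1944
Depth = 52.48 m

52.5 m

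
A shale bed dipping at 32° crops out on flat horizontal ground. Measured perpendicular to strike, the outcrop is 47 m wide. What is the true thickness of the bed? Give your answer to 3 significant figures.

True thickness t = w · sin(dip) = 47 × sin 32°
t = 47 × 0.5299 = 24.906 m

24.9 m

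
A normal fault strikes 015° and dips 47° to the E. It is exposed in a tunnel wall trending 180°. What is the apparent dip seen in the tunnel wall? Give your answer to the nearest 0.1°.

15.5°

The strike is 015° and the section trends 180°; the acute angle between them is β = 15°.
tan(apparent dip) = tan 47° · sin 15° = 0.2775
α = arctan(0.2775) = 15.51°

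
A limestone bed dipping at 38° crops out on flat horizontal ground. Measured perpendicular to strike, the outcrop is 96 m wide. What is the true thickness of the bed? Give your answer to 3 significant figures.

True thickness t = w · sin(dip) = 96 × sin 38°
t = 96 × 0.6157 = 59.104 m

59.1 m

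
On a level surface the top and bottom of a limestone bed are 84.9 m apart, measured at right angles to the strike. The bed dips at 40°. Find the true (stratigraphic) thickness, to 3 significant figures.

True thickness t = w · sin(dip) = 84.9 × sin 40°
t = 84.9 × 0.6428 = 54.573 m

54.6 m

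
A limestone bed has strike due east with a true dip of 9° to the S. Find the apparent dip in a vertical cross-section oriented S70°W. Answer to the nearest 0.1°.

The strike is due east and the section trends S70°W; the acute angle between them is β = 20°.
tan α = tan 9° × sin 20° = 0.1584 × 0.3420 = 0.0542
apparent dip = arctan 0.0542 = 3.10°

3.1°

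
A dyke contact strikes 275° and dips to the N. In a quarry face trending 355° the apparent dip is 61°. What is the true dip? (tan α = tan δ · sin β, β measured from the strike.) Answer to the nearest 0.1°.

β = acute angle between strike 275° and section 355° = 80°.
tan δ = tan α / sin β = tan 61° / sin 80° = 1.8040 / 0.9848 = 1.8319
δ = arctan(1.8319) = 61.37°

61.4°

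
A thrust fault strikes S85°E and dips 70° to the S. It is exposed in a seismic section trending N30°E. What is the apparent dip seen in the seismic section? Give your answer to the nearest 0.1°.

The strike is S85°E and the section trends N30°E; the acute angle between them is β = 65°.
tan α = tan 70° × sin 65° = 2.7475 × 0.9063 = 2.4901
α = arctan(2.4901) = 68.12°

68.1°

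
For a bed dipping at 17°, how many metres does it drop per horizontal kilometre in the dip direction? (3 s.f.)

306 m

drop per km = 1000 × tan 17° = 1000 × 0.3057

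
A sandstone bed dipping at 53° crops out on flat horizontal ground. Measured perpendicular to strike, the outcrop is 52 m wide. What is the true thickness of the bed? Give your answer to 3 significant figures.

41.5 m

True thickness t = w · sin(dip) = 52 × sin 53°
t = 52 × 0.7986 = 41.529 m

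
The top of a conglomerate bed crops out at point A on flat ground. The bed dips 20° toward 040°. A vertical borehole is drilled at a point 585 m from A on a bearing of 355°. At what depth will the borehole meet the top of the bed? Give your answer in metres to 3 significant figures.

The hole lies 45° from the dip direction, so the down-dip offset is 585 × cos 45° = 413.66 m.
Depth = down-dip offset × tan(dip) = 413.66 × tan 20° = 413.66 × 0.3640
Depth = 150.56 m

151 m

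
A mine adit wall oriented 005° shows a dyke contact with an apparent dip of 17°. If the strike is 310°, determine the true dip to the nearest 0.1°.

The section is 55° from the strike.
tan δ = tan α / sin β = tan 17° / sin 55° = 0.3057 / 0.8192 = 0.3732
δ = arctan(0.3732) = 20.47°

20.5°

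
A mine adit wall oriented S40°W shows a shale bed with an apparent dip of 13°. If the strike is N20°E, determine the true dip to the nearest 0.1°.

34.0°

β = acute angle between strike N20°E and section S40°W = 20°.
tan(true dip) = tan 13° / sin 20° = 0.6750
true dip = arctan 0.6750 = 34.02°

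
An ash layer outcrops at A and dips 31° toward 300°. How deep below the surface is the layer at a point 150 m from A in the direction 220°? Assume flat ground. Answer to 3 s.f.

The hole lies 80° from the dip direction, so the down-dip offset is 150 × cos 80° = 26.05 m.
Depth = down-dip offset × tan(dip) = 26.05 × tan 31° = 26.05 × 0.6009
Depth = 15.65 m

15.7 m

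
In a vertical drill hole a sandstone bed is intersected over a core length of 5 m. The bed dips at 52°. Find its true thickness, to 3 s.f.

True thickness t = h · cos(dip) = 5 × cos 52°
t = 5 × 0.6157 = 3.078 m

3.08 m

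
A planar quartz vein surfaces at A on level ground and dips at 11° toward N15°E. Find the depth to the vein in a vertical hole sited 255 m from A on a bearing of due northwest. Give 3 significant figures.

24.8 m

The hole lies 60° from the dip direction, so the down-dip offset is 255 × cos 60° = 127.50 m.
Depth = down-dip offset × tan(dip) = 127.50 × tan 11° = 127.50 × 0.1944
Depth = 24.78 m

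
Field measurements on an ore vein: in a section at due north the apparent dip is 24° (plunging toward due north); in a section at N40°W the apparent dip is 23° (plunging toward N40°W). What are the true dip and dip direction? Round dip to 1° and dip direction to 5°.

true dip 25°, dip direction 345°

Each apparent-dip line lies in the plane. As unit vectors (x east, y north, z up), v₁ plunges 24°→due north and v₂ plunges 23°→N40°W.
Cross product v₁ × v₂ gives the pole to the plane: n ∝ (-0.070, 0.241, 0.541).
Dip δ = arctan(|n_h|/n_z) = arctan(0.251/0.541) = 24.9°.
The horizontal component of n points toward azimuth atan2(n_x, n_y) = 344°, the dip direction.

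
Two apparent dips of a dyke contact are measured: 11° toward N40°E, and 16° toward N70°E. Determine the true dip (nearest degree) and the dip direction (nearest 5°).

true dip 17°, dip direction 090°

Each apparent-dip line lies in the plane. As unit vectors (x east, y north, z up), v₁ plunges 11°→N40°E and v₂ plunges 16°→N70°E.
The plane normal is n = v₁ × v₂ ∝ (0.145, -0.002, 0.472).
tan δ = √(n_x²+n_y²)/n_z = 0.145/0.472, so δ = 17.0°.
The horizontal component of n points toward azimuth atan2(n_x, n_y) = 91°, the dip direction.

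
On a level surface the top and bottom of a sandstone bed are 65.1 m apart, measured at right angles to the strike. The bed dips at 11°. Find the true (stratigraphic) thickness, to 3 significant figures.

12.4 m

True thickness t = w · sin(dip) = 65.1 × sin 11°
t = 65.1 × 0.1908 = 12.422 m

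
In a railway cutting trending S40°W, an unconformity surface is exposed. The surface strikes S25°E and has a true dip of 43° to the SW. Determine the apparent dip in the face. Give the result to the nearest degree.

The strike is S25°E and the section trends S40°W; the acute angle between them is β = 65°.
tan α = tan 43° × sin 65° = 0.9325 × 0.9063 = 0.8451
apparent dip = arctan 0.8451 = 40.20°

40°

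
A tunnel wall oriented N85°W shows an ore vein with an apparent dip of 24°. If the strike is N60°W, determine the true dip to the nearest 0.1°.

β = acute angle between strike N60°W and section N85°W = 25°.
tan δ = tan α / sin β = tan 24° / sin 25° = 0.4452 / 0.4226 = 1.0535
δ = arctan(1.0535) = 46.49°

46.5°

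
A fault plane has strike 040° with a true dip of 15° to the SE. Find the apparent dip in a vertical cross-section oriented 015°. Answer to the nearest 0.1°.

Angle between strike (040°) and section (015°): β = 25°.
tan α = tan 15° × sin 25° = 0.2679 × 0.4226 = 0.1132
apparent dip = arctan 0.1132 = 6.46°

6.5°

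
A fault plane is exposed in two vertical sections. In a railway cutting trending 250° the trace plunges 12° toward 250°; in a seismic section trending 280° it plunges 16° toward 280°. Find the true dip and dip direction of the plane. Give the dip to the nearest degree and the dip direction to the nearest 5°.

Each apparent-dip line lies in the plane. As unit vectors (x east, y north, z up), v₁ plunges 12°→250° and v₂ plunges 16°→280°.
Cross product v₁ × v₂ gives the pole to the plane: n ∝ (-0.127, 0.057, 0.470).
Dip δ = arctan(|n_h|/n_z) = arctan(0.139/0.470) = 16.5°.
Dip direction = azimuth of (n_x, n_y) = atan2(-0.127, 0.057) = 294°.

true dip 16°, dip direction 295°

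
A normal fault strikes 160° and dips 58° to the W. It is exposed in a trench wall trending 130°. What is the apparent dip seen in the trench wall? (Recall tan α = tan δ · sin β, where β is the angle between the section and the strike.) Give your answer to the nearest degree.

39°

The strike is 160° and the section trends 130°; the acute angle between them is β = 30°.
tan(apparent dip) = tan 58° · sin 30° = 0.8002
apparent dip = arctan 0.8002 = 38.67°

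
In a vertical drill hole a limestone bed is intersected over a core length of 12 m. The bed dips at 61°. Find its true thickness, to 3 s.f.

5.82 m

True thickness t = h · cos(dip) = 12 × cos 61°
t = 12 × 0.4848 = 5.818 m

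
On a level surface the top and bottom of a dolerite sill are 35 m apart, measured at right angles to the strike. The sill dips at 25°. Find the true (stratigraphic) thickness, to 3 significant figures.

14.8 m

True thickness t = w · sin(dip) = 35 × sin 25°
t = 35 × 0.4226 = 14.792 m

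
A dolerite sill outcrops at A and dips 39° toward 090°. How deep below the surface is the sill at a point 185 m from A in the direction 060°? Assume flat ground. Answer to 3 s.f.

The hole lies 30° from the dip direction, so the down-dip offset is 185 × cos 30° = 160.21 m.
Depth = down-dip offset × tan(dip) = 160.21 × tan 39° = 160.21 × 0.8098
Depth = 129.74 m

130 m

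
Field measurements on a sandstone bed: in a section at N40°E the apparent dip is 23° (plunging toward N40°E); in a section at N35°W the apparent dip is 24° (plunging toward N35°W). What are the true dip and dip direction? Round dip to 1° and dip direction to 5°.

Represent each trace as a vector plunging at its apparent dip toward its trend (east-north-up frame): v₁ = (0.592, 0.705, -0.391), v₂ = (-0.524, 0.748, -0.407).
n = v₁ × v₂ = (0.006, 0.445, 0.812) (taken with n_z > 0).
True dip = arccos(n_z / |n|) = arccos(0.8768) = 28.7°.
The horizontal component of n points toward azimuth atan2(n_x, n_y) = 1°, the dip direction.

true dip 29°, dip direction 000°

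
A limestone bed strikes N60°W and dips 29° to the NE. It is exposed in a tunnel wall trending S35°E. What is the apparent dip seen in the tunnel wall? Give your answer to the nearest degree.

13°

The section lies 25° from the strike.
tan(apparent dip) = tan 29° · sin 25° = 0.2343
apparent dip = arctan 0.2343 = 13.18°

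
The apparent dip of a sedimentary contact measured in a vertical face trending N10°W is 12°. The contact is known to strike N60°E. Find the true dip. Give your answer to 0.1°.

12.7°

β = acute angle between strike N60°E and section N10°W = 70°.
tan(true dip) = tan 12° / sin 70° = 0.2262
true dip = arctan 0.2262 = 12.75°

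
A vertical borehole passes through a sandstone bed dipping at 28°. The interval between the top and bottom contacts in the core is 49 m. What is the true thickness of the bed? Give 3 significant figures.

True thickness t = h · cos(dip) = 49 × cos 28°
t = 49 × 0.8829 = 43.264 m

43.3 m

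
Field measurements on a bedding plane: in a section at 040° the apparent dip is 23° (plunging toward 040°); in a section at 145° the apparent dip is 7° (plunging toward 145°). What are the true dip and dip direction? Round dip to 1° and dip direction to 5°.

Represent each trace as a vector plunging at its apparent dip toward its trend (east-north-up frame): v₁ = (0.592, 0.705, -0.391), v₂ = (0.569, -0.813, -0.122).
n = v₁ × v₂ = (0.404, 0.150, 0.883) (taken with n_z > 0).
Dip δ = arctan(|n_h|/n_z) = arctan(0.431/0.883) = 26.0°.
Dip direction = azimuth of (n_x, n_y) = atan2(0.404, 0.150) = 70°.

true dip 26°, dip direction 070°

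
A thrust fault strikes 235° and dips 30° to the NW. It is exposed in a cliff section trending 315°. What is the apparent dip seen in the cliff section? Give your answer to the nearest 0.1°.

29.6°

Angle between strike (235°) and section (315°): β = 80°.
tan(apparent dip) = tan 30° · sin 80° = 0.5686
apparent dip = arctan 0.5686 = 29.62°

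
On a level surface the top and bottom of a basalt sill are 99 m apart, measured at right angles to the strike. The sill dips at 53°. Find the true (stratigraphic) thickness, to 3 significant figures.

79.1 m

True thickness t = w · sin(dip) = 99 × sin 53°
t = 99 × 0.7986 = 79.065 m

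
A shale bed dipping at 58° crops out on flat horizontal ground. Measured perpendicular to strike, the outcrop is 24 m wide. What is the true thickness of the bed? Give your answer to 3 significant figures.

20.4 m

True thickness t = w · sin(dip) = 24 × sin 58°
t = 24 × 0.8480 = 20.353 m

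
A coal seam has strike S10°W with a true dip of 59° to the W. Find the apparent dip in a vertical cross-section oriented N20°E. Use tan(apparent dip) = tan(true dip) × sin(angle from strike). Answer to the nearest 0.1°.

16.1°

The section lies 10° from the strike.
tan α = tan 59° × sin 10° = 1.6643 × 0.1736 = 0.2890
α = arctan(0.2890) = 16.12°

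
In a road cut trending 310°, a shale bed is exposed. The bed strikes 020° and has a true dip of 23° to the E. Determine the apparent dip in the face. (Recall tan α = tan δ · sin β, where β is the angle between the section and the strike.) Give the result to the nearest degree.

The section lies 70° from the strike.
tan α = tan 23° × sin 70° = 0.4245 × 0.9397 = 0.3989
apparent dip = arctan 0.3989 = 21.75°

22°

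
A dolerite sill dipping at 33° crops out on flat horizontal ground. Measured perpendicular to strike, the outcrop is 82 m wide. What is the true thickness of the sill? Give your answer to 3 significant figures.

44.7 m

True thickness t = w · sin(dip) = 82 × sin 33°
t = 82 × 0.5446 = 44.660 m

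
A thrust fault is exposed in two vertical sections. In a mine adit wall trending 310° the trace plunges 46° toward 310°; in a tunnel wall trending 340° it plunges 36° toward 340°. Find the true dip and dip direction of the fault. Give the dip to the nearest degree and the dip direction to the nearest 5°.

true dip 47°, dip direction 290°

Represent each trace as a vector plunging at its apparent dip toward its trend (east-north-up frame): v₁ = (-0.532, 0.447, -0.719), v₂ = (-0.277, 0.760, -0.588).
n = v₁ × v₂ = (-0.284, 0.114, 0.281) (taken with n_z > 0).
tan δ = √(n_x²+n_y²)/n_z = 0.306/0.281, so δ = 47.5°.
The horizontal component of n points toward azimuth atan2(n_x, n_y) = 292°, the dip direction.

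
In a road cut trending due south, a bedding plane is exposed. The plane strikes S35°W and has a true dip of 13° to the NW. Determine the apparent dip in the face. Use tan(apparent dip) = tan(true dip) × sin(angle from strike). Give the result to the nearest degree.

The strike is S35°W and the section trends due south; the acute angle between them is β = 35°.
tan(apparent dip) = tan 13° · sin 35° = 0.1324
apparent dip = arctan 0.1324 = 7.54°

8°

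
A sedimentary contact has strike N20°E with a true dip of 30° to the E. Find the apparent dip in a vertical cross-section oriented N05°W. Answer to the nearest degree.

14°

The strike is N20°E and the section trends N05°W; the acute angle between them is β = 25°.
tan α = tan 30° × sin 25° = 0.5774 × 0.4226 = 0.2440
α = arctan(0.2440) = 13.71°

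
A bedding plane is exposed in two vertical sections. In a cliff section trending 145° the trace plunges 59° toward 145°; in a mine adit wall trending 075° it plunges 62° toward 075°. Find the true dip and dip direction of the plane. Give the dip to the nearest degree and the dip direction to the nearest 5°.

true dip 65°, dip direction 105°

Each apparent-dip line lies in the plane. As unit vectors (x east, y north, z up), v₁ plunges 59°→145° and v₂ plunges 62°→075°.
Cross product v₁ × v₂ gives the pole to the plane: n ∝ (0.477, -0.128, 0.227).
Dip δ = arctan(|n_h|/n_z) = arctan(0.494/0.227) = 65.3°.
Dip direction = atan2(0.477, -0.128) = 105° (azimuth of n's horizontal projection).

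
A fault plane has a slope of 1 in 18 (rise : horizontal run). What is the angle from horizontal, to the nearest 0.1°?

tan θ = 1/18 = 0.0556
θ = arctan(0.0556) = 3.18°

3.2°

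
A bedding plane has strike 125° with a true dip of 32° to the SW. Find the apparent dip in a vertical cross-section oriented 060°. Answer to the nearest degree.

30°

The section lies 65° from the strike.
tan α = tan 32° × sin 65° = 0.6249 × 0.9063 = 0.5663
apparent dip = arctan 0.5663 = 29.52°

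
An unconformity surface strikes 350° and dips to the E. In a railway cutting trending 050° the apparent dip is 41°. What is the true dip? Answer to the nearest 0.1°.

45.1°

β = acute angle between strike 350° and section 050° = 60°.
tan(true dip) = tan 41° / sin 60° = 1.0038
δ = arctan(1.0038) = 45.11°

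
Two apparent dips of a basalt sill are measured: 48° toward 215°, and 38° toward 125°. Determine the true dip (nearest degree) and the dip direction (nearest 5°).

true dip 54°, dip direction 180°

Represent each trace as a vector plunging at its apparent dip toward its trend (east-north-up frame): v₁ = (-0.384, -0.548, -0.743), v₂ = (0.646, -0.452, -0.616).
Cross product v₁ × v₂ gives the pole to the plane: n ∝ (0.002, -0.716, 0.527).
Dip δ = arctan(|n_h|/n_z) = arctan(0.716/0.527) = 53.6°.
Dip direction = atan2(0.002, -0.716) = 180° (azimuth of n's horizontal projection).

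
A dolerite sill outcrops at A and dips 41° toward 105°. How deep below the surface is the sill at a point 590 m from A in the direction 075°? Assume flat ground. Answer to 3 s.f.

The hole lies 30° from the dip direction, so the down-dip offset is 590 × cos 30° = 510.95 m.
Depth = down-dip offset × tan(dip) = 510.95 × tan 41° = 510.95 × 0.8693
Depth = 444.17 m

444 m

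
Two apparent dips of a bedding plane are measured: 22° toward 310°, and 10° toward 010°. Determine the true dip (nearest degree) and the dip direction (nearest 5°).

true dip 22°, dip direction 305°

The two traces are lines in the plane: v₁ = (sin 310°·cos 22°, cos 310°·cos 22°, −sin 22°), v₂ = (sin 10°·cos 10°, cos 10°·cos 10°, −sin 10°).
Cross product v₁ × v₂ gives the pole to the plane: n ∝ (-0.260, 0.187, 0.791).
Dip δ = arctan(|n_h|/n_z) = arctan(0.320/0.791) = 22.1°.
The horizontal component of n points toward azimuth atan2(n_x, n_y) = 306°, the dip direction.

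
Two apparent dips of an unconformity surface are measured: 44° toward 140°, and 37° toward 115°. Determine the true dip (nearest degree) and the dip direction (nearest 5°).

true dip 45°, dip direction 155°

Represent each trace as a vector plunging at its apparent dip toward its trend (east-north-up frame): v₁ = (0.462, -0.551, -0.695), v₂ = (0.724, -0.338, -0.602).
Cross product v₁ × v₂ gives the pole to the plane: n ∝ (0.097, -0.225, 0.243).
True dip = arccos(n_z / |n|) = arccos(0.7044) = 45.2°.
The horizontal component of n points toward azimuth atan2(n_x, n_y) = 157°, the dip direction.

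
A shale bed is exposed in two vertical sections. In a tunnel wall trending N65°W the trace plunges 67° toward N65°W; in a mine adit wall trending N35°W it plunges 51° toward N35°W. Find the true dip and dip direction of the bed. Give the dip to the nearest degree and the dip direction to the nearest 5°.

true dip 71°, dip direction 260°

The two traces are lines in the plane: v₁ = (sin 295°·cos 67°, cos 295°·cos 67°, −sin 67°), v₂ = (sin 325°·cos 51°, cos 325°·cos 51°, −sin 51°).
The plane normal is n = v₁ × v₂ ∝ (-0.346, -0.057, 0.123).
Dip δ = arctan(|n_h|/n_z) = arctan(0.351/0.123) = 70.7°.
Dip direction = atan2(-0.346, -0.057) = 261° (azimuth of n's horizontal projection).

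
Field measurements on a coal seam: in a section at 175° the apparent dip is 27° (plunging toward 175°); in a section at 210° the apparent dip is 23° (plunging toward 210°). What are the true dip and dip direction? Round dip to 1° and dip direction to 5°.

true dip 27°, dip direction 175°

Represent each trace as a vector plunging at its apparent dip toward its trend (east-north-up frame): v₁ = (0.078, -0.888, -0.454), v₂ = (-0.460, -0.797, -0.391).
Cross product v₁ × v₂ gives the pole to the plane: n ∝ (0.015, -0.239, 0.470).
Dip δ = arctan(|n_h|/n_z) = arctan(0.240/0.470) = 27.0°.
Dip direction = atan2(0.015, -0.239) = 176° (azimuth of n's horizontal projection).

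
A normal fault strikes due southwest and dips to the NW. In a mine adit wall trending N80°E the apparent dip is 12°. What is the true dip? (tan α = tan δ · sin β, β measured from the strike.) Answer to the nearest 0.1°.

20.3°

β = acute angle between strike due southwest and section N80°E = 35°.
tan δ = tan α / sin β = tan 12° / sin 35° = 0.2126 / 0.5736 = 0.3706
true dip = arctan 0.3706 = 20.33°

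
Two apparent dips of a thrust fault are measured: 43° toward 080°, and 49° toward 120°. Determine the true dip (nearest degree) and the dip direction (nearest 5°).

true dip 49°, dip direction 115°

Each apparent-dip line lies in the plane. As unit vectors (x east, y north, z up), v₁ plunges 43°→080° and v₂ plunges 49°→120°.
n = v₁ × v₂ = (0.320, -0.156, 0.308) (taken with n_z > 0).
True dip = arccos(n_z / |n|) = arccos(0.6552) = 49.1°.
Dip direction = atan2(0.320, -0.156) = 116° (azimuth of n's horizontal projection).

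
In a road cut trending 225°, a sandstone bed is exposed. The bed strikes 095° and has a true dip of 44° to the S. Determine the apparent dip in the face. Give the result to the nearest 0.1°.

Angle between strike (095°) and section (225°): β = 50°.
tan α = tan 44° × sin 50° = 0.9657 × 0.7660 = 0.7398
α = arctan(0.7398) = 36.49°

36.5°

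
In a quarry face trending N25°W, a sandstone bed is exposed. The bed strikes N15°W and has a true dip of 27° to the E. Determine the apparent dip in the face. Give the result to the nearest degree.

5°

Angle between strike (N15°W) and section (N25°W): β = 10°.
tan α = tan 27° × sin 10° = 0.5095 × 0.1736 = 0.0885
apparent dip = arctan 0.0885 = 5.06°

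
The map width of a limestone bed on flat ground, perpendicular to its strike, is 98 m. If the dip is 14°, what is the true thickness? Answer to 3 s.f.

True thickness t = w · sin(dip) = 98 × sin 14°
t = 98 × 0.2419 = 23.708 m

23.7 m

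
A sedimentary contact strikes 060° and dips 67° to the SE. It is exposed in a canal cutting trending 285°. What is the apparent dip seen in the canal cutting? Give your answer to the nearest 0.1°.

59.0°

Angle between strike (060°) and section (285°): β = 45°.
tan α = tan 67° × sin 45° = 2.3559 × 0.7071 = 1.6658
α = arctan(1.6658) = 59.02°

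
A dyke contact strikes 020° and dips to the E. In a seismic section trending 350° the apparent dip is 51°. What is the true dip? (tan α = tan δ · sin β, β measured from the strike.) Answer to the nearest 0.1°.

68.0°

The section is 30° from the strike.
tan(true dip) = tan 51° / sin 30° = 2.4698
δ = arctan(2.4698) = 67.96°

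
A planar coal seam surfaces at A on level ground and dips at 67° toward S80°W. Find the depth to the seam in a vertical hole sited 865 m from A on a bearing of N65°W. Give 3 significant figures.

The hole lies 35° from the dip direction, so the down-dip offset is 865 × cos 35° = 708.57 m.
Depth = down-dip offset × tan(dip) = 708.57 × tan 67° = 708.57 × 2.3559
Depth = 1669.28 m

1670 m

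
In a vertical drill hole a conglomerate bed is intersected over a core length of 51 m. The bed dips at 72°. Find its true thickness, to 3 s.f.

True thickness t = h · cos(dip) = 51 × cos 72°
t = 51 × 0.3090 = 15.760 m

15.8 m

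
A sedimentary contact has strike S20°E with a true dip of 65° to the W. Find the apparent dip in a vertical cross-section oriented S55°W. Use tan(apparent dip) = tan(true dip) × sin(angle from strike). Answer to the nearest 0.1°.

64.2°

Angle between strike (S20°E) and section (S55°W): β = 75°.
tan(apparent dip) = tan 65° · sin 75° = 2.0714
α = arctan(2.0714) = 64.23°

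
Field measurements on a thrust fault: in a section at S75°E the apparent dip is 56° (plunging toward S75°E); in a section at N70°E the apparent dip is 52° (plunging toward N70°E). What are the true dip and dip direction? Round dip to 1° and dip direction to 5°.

Represent each trace as a vector plunging at its apparent dip toward its trend (east-north-up frame): v₁ = (0.540, -0.145, -0.829), v₂ = (0.579, 0.211, -0.788).
The plane normal is n = v₁ × v₂ ∝ (0.289, -0.054, 0.197).
Dip δ = arctan(|n_h|/n_z) = arctan(0.294/0.197) = 56.1°.
Dip direction = atan2(0.289, -0.054) = 101° (azimuth of n's horizontal projection).

true dip 56°, dip direction 100°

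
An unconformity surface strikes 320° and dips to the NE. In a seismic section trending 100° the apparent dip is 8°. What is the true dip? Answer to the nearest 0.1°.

β = acute angle between strike 320° and section 100° = 40°.
tan δ = tan α / sin β = tan 8° / sin 40° = 0.1405 / 0.6428 = 0.2186
true dip = arctan 0.2186 = 12.33°

12.3°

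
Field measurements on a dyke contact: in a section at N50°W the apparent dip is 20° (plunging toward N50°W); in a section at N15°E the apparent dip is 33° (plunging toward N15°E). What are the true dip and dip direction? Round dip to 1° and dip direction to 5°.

The two traces are lines in the plane: v₁ = (sin 310°·cos 20°, cos 310°·cos 20°, −sin 20°), v₂ = (sin 15°·cos 33°, cos 15°·cos 33°, −sin 33°).
Cross product v₁ × v₂ gives the pole to the plane: n ∝ (0.052, 0.466, 0.714).
tan δ = √(n_x²+n_y²)/n_z = 0.469/0.714, so δ = 33.3°.
Dip direction = atan2(0.052, 0.466) = 6° (azimuth of n's horizontal projection).

true dip 33°, dip direction 005°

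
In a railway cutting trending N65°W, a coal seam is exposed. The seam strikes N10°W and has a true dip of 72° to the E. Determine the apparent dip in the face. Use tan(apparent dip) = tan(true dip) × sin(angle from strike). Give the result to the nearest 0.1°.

Angle between strike (N10°W) and section (N65°W): β = 55°.
tan(apparent dip) = tan 72° · sin 55° = 2.5211
apparent dip = arctan 2.5211 = 68.36°

68.4°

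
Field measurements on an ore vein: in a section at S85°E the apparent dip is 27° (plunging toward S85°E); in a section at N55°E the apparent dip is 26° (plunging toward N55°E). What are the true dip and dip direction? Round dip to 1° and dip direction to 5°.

The two traces are lines in the plane: v₁ = (sin 95°·cos 27°, cos 95°·cos 27°, −sin 27°), v₂ = (sin 55°·cos 26°, cos 55°·cos 26°, −sin 26°).
Cross product v₁ × v₂ gives the pole to the plane: n ∝ (0.268, 0.055, 0.515).
True dip = arccos(n_z / |n|) = arccos(0.8830) = 28.0°.
Dip direction = atan2(0.268, 0.055) = 78° (azimuth of n's horizontal projection).

true dip 28°, dip direction 080°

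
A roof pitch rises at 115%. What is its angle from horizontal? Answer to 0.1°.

49.0°

tan θ = 115/100 = 1.1500
θ = arctan(1.1500) = 48.99°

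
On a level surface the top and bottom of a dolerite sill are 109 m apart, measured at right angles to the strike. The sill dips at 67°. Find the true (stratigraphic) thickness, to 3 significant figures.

True thickness t = w · sin(dip) = 109 × sin 67°
t = 109 × 0.9205 = 100.335 m

100 m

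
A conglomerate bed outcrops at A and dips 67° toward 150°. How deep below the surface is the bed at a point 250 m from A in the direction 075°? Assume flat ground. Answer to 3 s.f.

The hole lies 75° from the dip direction, so the down-dip offset is 250 × cos 75° = 64.70 m.
Depth = down-dip offset × tan(dip) = 64.70 × tan 67° = 64.70 × 2.3559
Depth = 152.43 m

152 m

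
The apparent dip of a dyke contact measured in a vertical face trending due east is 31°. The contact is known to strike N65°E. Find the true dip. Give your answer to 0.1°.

The section is 25° from the strike.
tan δ = tan α / sin β = tan 31° / sin 25° = 0.6009 / 0.4226 = 1.4218
true dip = arctan 1.4218 = 54.88°

54.9°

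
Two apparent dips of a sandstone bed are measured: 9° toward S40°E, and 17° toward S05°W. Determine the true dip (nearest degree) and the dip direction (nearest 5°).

The two traces are lines in the plane: v₁ = (sin 140°·cos 9°, cos 140°·cos 9°, −sin 9°), v₂ = (sin 185°·cos 17°, cos 185°·cos 17°, −sin 17°).
Cross product v₁ × v₂ gives the pole to the plane: n ∝ (-0.072, -0.199, 0.668).
True dip = arccos(n_z / |n|) = arccos(0.9534) = 17.6°.
The horizontal component of n points toward azimuth atan2(n_x, n_y) = 200°, the dip direction.

true dip 18°, dip direction 200°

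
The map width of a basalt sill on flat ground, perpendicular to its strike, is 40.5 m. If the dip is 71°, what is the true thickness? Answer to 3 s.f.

38.3 m

True thickness t = w · sin(dip) = 40.5 × sin 71°
t = 40.5 × 0.9455 = 38.294 m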